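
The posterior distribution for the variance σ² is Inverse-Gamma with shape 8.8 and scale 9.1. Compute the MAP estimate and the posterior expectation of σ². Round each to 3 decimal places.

MAP = 0.929, posterior mean = 1.167

Mode = β/(α+1) = 9.1/9.8 = 0.929.
Mean = β/(α−1) = 9.1/7.8 = 1.167.
The mean is pulled above the mode by the posterior's right skew.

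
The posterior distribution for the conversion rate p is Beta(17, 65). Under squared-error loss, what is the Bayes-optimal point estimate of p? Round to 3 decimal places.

Mode = (17−1)/(17+65−2) = 16/80 = 0.200.
Mean = 17/(17+65) = 17/82 = 0.207.
Squared-error loss ⇒ the optimal estimator is the posterior mean.

0.207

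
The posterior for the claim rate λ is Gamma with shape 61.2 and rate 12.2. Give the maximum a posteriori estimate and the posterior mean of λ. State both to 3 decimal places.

MAP = 4.934; posterior mean = 5.016

Mode = (α−1)/β = 60.2/12.2 = 4.934.
Mean = α/β = 61.2/12.2 = 5.016.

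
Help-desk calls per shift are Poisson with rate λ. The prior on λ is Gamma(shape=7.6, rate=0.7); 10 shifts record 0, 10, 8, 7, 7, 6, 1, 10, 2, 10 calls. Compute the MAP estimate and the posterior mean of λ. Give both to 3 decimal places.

Σ counts = 61. Posterior: Gamma(shape = 7.6+61 = 68.6, rate = 0.7+10 = 10.7).
Mode = (α−1)/β = 67.6/10.7 = 6.318.
Mean = α/β = 68.6/10.7 = 6.411.

MAP estimate = 6.318, posterior mean = 6.411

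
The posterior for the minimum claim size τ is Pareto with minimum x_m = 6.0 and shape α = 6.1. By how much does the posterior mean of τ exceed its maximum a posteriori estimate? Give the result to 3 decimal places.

1.176

The Pareto density is strictly decreasing on [x_m, ∞), so the mode is x_m = 6.000.
Mean = α·x_m/(α−1) = 6.1·6.0/5.1 = 7.176.
Difference = 7.176 − 6.000 = 1.176.
Right-skewed posterior ⇒ mode < mean.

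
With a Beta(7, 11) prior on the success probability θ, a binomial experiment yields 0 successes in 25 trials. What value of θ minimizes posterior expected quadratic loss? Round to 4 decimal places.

0.1628

Posterior: Beta(7+0, 11+25) = Beta(7, 36).
Mode = (7−1)/(7+36−2) = 6/41 = 0.1463.
Mean = 7/(7+36) = 7/43 = 0.1628.
Quadratic loss ⇒ the optimal estimator is the posterior mean.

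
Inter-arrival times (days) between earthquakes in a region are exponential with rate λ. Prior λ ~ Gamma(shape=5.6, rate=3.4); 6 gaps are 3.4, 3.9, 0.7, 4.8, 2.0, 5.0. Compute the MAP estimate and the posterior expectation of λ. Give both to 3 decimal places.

MAP: 0.457. Posterior mean: 0.500.

Σ times = 19.8. Posterior: Gamma(shape = 5.6+6 = 11.6, rate = 3.4+19.8 = 23.2).
Mode = (α−1)/β = 10.6/23.2 = 0.457.
Mean = α/β = 11.6/23.2 = 0.500.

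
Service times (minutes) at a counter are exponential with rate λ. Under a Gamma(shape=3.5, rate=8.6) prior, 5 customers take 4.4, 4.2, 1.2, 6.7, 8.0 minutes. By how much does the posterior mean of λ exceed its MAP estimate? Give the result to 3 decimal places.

Σ times = 24.5. Posterior: Gamma(shape = 3.5+5 = 8.5, rate = 8.6+24.5 = 33.1).
Mode = (α−1)/β = 7.5/33.1 = 0.227.
Mean = α/β = 8.5/33.1 = 0.257.
Difference = 0.257 − 0.227 = 0.030.

0.030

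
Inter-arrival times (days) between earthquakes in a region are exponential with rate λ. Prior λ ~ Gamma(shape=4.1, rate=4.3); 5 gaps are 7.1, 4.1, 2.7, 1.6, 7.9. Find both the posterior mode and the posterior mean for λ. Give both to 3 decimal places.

MAP = 0.292; posterior mean = 0.329

Σ times = 23.4. Posterior: Gamma(shape = 4.1+5 = 9.1, rate = 4.3+23.4 = 27.7).
Mode = (α−1)/β = 8.1/27.7 = 0.292.
Mean = α/β = 9.1/27.7 = 0.329.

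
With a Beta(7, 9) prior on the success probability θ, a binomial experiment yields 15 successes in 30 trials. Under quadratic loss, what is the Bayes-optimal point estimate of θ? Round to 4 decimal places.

Posterior: Beta(7+15, 9+15) = Beta(22, 24).
Mode = (22−1)/(22+24−2) = 21/44 = 0.4773.
Mean = 22/(22+24) = 22/46 = 0.4783.
Quadratic loss ⇒ the optimal estimator is the posterior mean.

0.4783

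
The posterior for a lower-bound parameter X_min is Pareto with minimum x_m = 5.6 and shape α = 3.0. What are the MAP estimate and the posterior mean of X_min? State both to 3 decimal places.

The Pareto density is strictly decreasing on [x_m, ∞), so the mode is x_m = 5.600.
Mean = α·x_m/(α−1) = 3.0·5.6/2.0 = 8.400.
The posterior is right-skewed, so the mean exceeds the mode.

MAP: 5.600. Posterior mean: 8.400.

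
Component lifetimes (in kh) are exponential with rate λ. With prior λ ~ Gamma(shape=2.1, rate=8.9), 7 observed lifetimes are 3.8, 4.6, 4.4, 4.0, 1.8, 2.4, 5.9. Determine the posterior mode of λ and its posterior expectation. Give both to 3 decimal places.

MAP = 0.226; posterior mean = 0.254

Σ times = 26.9. Posterior: Gamma(shape = 2.1+7 = 9.1, rate = 8.9+26.9 = 35.8).
Mode = (α−1)/β = 8.1/35.8 = 0.226.
Mean = α/β = 9.1/35.8 = 0.254.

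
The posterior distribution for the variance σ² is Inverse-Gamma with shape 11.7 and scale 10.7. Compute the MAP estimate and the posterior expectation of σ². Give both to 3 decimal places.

Mode = β/(α+1) = 10.7/12.7 = 0.843.
Mean = β/(α−1) = 10.7/10.7 = 1.000.

σ²_MAP = 0.843, E[σ²|data] = 1.000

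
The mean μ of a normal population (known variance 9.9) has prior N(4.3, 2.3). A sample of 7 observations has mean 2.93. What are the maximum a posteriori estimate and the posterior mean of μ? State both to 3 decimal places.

Posterior for μ is Normal. Precision-weighted mean: (1/2.3·4.3 + 7/9.9·2.93) / (1/2.3 + 7/9.9) = 3.452.
A Normal posterior is symmetric, so mode = mean.

MAP: 3.452. Posterior mean: 3.452.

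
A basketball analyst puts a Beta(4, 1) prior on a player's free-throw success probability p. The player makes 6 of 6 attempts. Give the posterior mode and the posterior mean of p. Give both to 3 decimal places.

posterior mode = 1.000, posterior mean = 0.909

Posterior: Beta(4+6, 1+0) = Beta(10, 1).
Since β = 1 ≤ 1 and α > 1, the Beta density is monotone increasing on [0,1]; the mode is at 1.
Mean = 10/(10+1) = 0.909.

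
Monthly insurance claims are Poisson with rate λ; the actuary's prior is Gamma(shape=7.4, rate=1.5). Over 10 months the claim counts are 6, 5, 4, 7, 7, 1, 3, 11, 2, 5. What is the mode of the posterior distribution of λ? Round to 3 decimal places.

Σ counts = 51. Posterior: Gamma(shape = 7.4+51 = 58.4, rate = 1.5+10 = 11.5).
Mode = (α−1)/β = 57.4/11.5 = 4.991.
Mean = α/β = 58.4/11.5 = 5.078.
This is the posterior mode — the MAP estimate.

4.991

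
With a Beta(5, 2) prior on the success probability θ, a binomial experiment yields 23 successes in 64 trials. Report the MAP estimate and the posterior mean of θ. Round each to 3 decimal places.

MAP: 0.391. Posterior mean: 0.394.

Posterior: Beta(5+23, 2+41) = Beta(28, 43).
Mode = (28−1)/(28+43−2) = 27/69 = 0.391.
Mean = 28/(28+43) = 28/71 = 0.394.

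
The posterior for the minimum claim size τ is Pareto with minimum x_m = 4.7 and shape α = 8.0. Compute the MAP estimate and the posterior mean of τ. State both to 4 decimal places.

The Pareto density is strictly decreasing on [x_m, ∞), so the mode is x_m = 4.7000.
Mean = α·x_m/(α−1) = 8.0·4.7/7.0 = 5.3714.
Right-skewed posterior ⇒ mode < mean.

MAP estimate = 4.7000, posterior mean = 5.3714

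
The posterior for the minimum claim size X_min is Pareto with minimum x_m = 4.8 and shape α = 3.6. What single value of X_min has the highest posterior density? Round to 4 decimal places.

The Pareto density is strictly decreasing on [x_m, ∞), so the mode is x_m = 4.8000.
Mean = α·x_m/(α−1) = 3.6·4.8/2.6 = 6.6462.
This is the posterior mode — the MAP estimate.

4.8000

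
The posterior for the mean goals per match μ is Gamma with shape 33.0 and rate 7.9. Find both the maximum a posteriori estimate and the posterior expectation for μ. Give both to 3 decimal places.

Mode = (α−1)/β = 32.0/7.9 = 4.051.
Mean = α/β = 33.0/7.9 = 4.177.

maximum a posteriori estimate = 4.051, posterior expectation = 4.177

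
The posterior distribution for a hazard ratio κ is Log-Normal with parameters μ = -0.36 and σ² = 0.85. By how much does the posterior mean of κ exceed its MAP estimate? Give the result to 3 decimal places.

Mode = exp(μ − σ²) = exp(-1.21) = 0.298.
Mean = exp(μ + σ²/2) = exp(0.065) = 1.067.
Difference = 1.067 − 0.298 = 0.769.

0.769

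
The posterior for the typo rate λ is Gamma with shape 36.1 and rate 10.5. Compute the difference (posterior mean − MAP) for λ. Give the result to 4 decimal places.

Mode = (α−1)/β = 35.1/10.5 = 3.3429.
Mean = α/β = 36.1/10.5 = 3.4381.
Difference = 3.4381 − 3.3429 = 0.0952.

0.0952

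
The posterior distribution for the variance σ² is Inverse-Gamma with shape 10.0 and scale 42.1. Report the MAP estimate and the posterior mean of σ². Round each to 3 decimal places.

Mode = β/(α+1) = 42.1/11.0 = 3.827.
Mean = β/(α−1) = 42.1/9.0 = 4.678.
Right-skewed posterior ⇒ mode < mean.

MAP: 3.827. Posterior mean: 4.678.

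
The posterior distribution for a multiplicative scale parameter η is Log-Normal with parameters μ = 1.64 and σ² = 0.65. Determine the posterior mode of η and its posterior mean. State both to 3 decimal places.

Mode = exp(μ − σ²) = exp(0.99) = 2.691.
Mean = exp(μ + σ²/2) = exp(1.965) = 7.135.

MAP: 2.691. Posterior mean: 7.135.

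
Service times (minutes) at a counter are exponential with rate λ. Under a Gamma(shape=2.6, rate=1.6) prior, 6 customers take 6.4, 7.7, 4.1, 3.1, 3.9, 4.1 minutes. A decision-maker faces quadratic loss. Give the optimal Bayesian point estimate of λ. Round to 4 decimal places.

0.2783

Σ times = 29.3. Posterior: Gamma(shape = 2.6+6 = 8.6, rate = 1.6+29.3 = 30.9).
Mode = (α−1)/β = 7.6/30.9 = 0.2460.
Mean = α/β = 8.6/30.9 = 0.2783.
Quadratic loss ⇒ the optimal estimator is the posterior mean.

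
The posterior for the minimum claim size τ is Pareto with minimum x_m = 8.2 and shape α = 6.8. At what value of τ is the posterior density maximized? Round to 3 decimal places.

The Pareto density is strictly decreasing on [x_m, ∞), so the mode is x_m = 8.200.
Mean = α·x_m/(α−1) = 6.8·8.2/5.8 = 9.614.
This is the posterior mode — the MAP estimate.

8.200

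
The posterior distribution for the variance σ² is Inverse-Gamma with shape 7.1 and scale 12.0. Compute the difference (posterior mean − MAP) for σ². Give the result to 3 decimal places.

Mode = β/(α+1) = 12.0/8.1 = 1.481.
Mean = β/(α−1) = 12.0/6.1 = 1.967.
Difference = 1.967 − 1.481 = 0.486.

0.486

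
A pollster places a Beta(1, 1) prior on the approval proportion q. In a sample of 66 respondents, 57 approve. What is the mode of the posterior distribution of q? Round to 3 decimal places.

Posterior: Beta(1+57, 1+9) = Beta(58, 10).
Mode = (58−1)/(58+10−2) = 57/66 = 0.864.
Mean = 58/(58+10) = 58/68 = 0.853.
This is the posterior mode — the MAP estimate.

0.864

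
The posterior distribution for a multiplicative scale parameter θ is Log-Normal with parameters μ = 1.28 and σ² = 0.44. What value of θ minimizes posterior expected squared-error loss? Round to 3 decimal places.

4.482

Mode = exp(μ − σ²) = exp(0.84) = 2.316.
Mean = exp(μ + σ²/2) = exp(1.500) = 4.482.
Squared-error loss ⇒ the optimal estimator is the posterior mean.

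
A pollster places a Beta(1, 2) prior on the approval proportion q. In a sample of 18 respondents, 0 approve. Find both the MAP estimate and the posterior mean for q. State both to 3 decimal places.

MAP = 0.000; posterior mean = 0.048

Posterior: Beta(1+0, 2+18) = Beta(1, 20).
Since α = 1 ≤ 1 and β > 1, the Beta density is monotone decreasing on [0,1]; the mode is at 0.
Mean = 1/(1+20) = 0.048.
Right-skewed posterior ⇒ mode < mean.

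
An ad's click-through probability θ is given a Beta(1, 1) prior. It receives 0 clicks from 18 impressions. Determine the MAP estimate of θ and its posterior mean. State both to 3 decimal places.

MAP = 0.000, posterior mean = 0.050

Posterior: Beta(1+0, 1+18) = Beta(1, 19).
Since α = 1 ≤ 1 and β > 1, the Beta density is monotone decreasing on [0,1]; the mode is at 0.
Mean = 1/(1+19) = 0.050.
The posterior is right-skewed, so the mean exceeds the mode.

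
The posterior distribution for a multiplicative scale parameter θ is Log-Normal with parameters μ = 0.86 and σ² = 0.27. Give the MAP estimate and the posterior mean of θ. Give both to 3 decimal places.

Mode = exp(μ − σ²) = exp(0.59) = 1.804.
Mean = exp(μ + σ²/2) = exp(0.995) = 2.705.
The posterior is right-skewed, so the mean exceeds the mode.

θ_MAP = 1.804, E[θ|data] = 2.705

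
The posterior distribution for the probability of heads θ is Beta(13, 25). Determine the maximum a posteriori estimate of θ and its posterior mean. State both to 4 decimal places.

maximum a posteriori estimate = 0.3333, posterior mean = 0.3421

Mode = (13−1)/(13+25−2) = 12/36 = 0.3333.
Mean = 13/(13+25) = 13/38 = 0.3421.
The mean is pulled above the mode by the posterior's right skew.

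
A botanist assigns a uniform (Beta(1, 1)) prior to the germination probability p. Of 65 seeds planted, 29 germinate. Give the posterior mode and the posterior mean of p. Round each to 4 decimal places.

MAP = 0.4462, posterior mean = 0.4478

Posterior: Beta(1+29, 1+36) = Beta(30, 37).
Mode = (30−1)/(30+37−2) = 29/65 = 0.4462.
Mean = 30/(30+37) = 30/67 = 0.4478.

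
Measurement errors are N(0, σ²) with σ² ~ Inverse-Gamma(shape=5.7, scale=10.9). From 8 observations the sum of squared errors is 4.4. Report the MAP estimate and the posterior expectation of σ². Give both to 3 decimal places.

MAP = 1.224, posterior mean = 1.506

Posterior: Inverse-Gamma(shape = 5.7+8/2 = 9.7, scale = 10.9+4.4/2 = 13.1).
Mode = β/(α+1) = 13.1/10.7 = 1.224.
Mean = β/(α−1) = 13.1/8.7 = 1.506.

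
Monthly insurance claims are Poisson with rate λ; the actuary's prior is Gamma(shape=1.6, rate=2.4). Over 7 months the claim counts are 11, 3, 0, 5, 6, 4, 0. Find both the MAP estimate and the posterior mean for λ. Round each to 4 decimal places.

MAP estimate = 3.1489, posterior mean = 3.2553

Σ counts = 29. Posterior: Gamma(shape = 1.6+29 = 30.6, rate = 2.4+7 = 9.4).
Mode = (α−1)/β = 29.6/9.4 = 3.1489.
Mean = α/β = 30.6/9.4 = 3.2553.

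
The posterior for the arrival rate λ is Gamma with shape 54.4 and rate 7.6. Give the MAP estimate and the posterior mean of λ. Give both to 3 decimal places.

λ_MAP = 7.026, E[λ|data] = 7.158

Mode = (α−1)/β = 53.4/7.6 = 7.026.
Mean = α/β = 54.4/7.6 = 7.158.
Mean > mode: the posterior has a right tail.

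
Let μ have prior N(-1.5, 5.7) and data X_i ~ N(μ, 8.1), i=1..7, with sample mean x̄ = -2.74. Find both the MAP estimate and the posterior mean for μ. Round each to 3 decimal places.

Posterior for μ is Normal. Precision-weighted mean: (1/5.7·-1.5 + 7/8.1·-2.74) / (1/5.7 + 7/8.1) = -2.531.
A Normal posterior is symmetric, so mode = mean.

MAP: -2.531. Posterior mean: -2.531.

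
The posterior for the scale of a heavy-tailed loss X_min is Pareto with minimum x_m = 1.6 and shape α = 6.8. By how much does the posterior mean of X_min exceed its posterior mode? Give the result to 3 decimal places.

0.276

The Pareto density is strictly decreasing on [x_m, ∞), so the mode is x_m = 1.600.
Mean = α·x_m/(α−1) = 6.8·1.6/5.8 = 1.876.
Difference = 1.876 − 1.600 = 0.276.
Mean > mode: the posterior has a right tail.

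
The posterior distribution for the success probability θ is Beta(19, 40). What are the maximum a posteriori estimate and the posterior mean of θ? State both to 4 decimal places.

Mode = (19−1)/(19+40−2) = 18/57 = 0.3158.
Mean = 19/(19+40) = 19/59 = 0.3220.
Mean > mode: the posterior has a right tail.

MAP: 0.3158. Posterior mean: 0.3220.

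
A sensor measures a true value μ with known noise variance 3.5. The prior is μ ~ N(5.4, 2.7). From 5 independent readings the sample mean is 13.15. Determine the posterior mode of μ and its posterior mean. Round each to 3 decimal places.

posterior mode = 11.554, posterior mean = 11.554

Posterior for μ is Normal. Precision-weighted mean: (1/2.7·5.4 + 5/3.5·13.15) / (1/2.7 + 5/3.5) = 11.554.
A Normal posterior is symmetric, so mode = mean.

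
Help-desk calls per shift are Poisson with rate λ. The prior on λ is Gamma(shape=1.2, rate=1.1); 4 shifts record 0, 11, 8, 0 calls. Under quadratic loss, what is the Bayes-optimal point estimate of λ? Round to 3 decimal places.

3.961

Σ counts = 19. Posterior: Gamma(shape = 1.2+19 = 20.2, rate = 1.1+4 = 5.1).
Mode = (α−1)/β = 19.2/5.1 = 3.765.
Mean = α/β = 20.2/5.1 = 3.961.
Quadratic loss ⇒ the optimal estimator is the posterior mean.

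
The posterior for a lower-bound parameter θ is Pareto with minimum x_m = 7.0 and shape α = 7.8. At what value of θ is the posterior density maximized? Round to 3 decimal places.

7.000

The Pareto density is strictly decreasing on [x_m, ∞), so the mode is x_m = 7.000.
Mean = α·x_m/(α−1) = 7.8·7.0/6.8 = 8.029.
This is the posterior mode — the MAP estimate.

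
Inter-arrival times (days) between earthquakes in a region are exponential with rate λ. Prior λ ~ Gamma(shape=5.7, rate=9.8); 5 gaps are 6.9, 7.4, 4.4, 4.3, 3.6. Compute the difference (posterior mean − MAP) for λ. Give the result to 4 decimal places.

Σ times = 26.6. Posterior: Gamma(shape = 5.7+5 = 10.7, rate = 9.8+26.6 = 36.4).
Mode = (α−1)/β = 9.7/36.4 = 0.2665.
Mean = α/β = 10.7/36.4 = 0.2940.
Difference = 0.2940 − 0.2665 = 0.0275.

0.0275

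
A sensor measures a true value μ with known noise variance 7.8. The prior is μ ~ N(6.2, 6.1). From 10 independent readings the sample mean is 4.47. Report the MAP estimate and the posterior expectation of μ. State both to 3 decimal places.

μ_MAP = 4.666, E[μ|data] = 4.666

Posterior for μ is Normal. Precision-weighted mean: (1/6.1·6.2 + 10/7.8·4.47) / (1/6.1 + 10/7.8) = 4.666.
A Normal posterior is symmetric, so mode = mean.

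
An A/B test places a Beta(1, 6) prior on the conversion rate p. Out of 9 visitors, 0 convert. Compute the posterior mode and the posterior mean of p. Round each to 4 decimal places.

Posterior: Beta(1+0, 6+9) = Beta(1, 15).
Since α = 1 ≤ 1 and β > 1, the Beta density is monotone decreasing on [0,1]; the mode is at 0.
Mean = 1/(1+15) = 0.0625.
Mean > mode: the posterior has a right tail.

posterior mode = 0.0000, posterior mean = 0.0625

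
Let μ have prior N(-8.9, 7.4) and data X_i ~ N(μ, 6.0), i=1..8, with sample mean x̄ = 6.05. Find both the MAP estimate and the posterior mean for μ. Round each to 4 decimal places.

Posterior for μ is Normal. Precision-weighted mean: (1/7.4·-8.9 + 8/6.0·6.05) / (1/7.4 + 8/6.0) = 4.6742.
A Normal posterior is symmetric, so mode = mean.

μ_MAP = 4.6742, E[μ|data] = 4.6742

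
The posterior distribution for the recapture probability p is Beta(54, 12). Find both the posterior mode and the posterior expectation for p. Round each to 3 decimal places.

Mode = (54−1)/(54+12−2) = 53/64 = 0.828.
Mean = 54/(54+12) = 54/66 = 0.818.
The mean is pulled below the mode by the posterior's left skew.

MAP = 0.828, posterior mean = 0.818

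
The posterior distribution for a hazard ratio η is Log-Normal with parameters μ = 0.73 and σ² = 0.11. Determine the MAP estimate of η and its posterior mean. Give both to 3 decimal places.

Mode = exp(μ − σ²) = exp(0.62) = 1.859.
Mean = exp(μ + σ²/2) = exp(0.785) = 2.192.

MAP estimate = 1.859, posterior mean = 2.192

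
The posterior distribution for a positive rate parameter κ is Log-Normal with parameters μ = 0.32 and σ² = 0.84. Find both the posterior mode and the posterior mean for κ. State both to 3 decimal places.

Mode = exp(μ − σ²) = exp(-0.52) = 0.595.
Mean = exp(μ + σ²/2) = exp(0.740) = 2.096.
Mean > mode: the posterior has a right tail.

MAP = 0.595; posterior mean = 2.096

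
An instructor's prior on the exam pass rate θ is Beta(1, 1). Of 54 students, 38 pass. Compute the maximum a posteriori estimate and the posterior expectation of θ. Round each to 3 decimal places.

MAP = 0.704; posterior mean = 0.696

Posterior: Beta(1+38, 1+16) = Beta(39, 17).
Mode = (39−1)/(39+17−2) = 38/54 = 0.704.
With a flat prior the MAP equals the MLE, 38/54.
Mean = 39/(39+17) = 39/56 = 0.696.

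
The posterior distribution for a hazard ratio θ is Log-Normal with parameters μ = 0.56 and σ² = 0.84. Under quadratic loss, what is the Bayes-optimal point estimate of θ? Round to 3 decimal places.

Mode = exp(μ − σ²) = exp(-0.28) = 0.756.
Mean = exp(μ + σ²/2) = exp(0.980) = 2.664.
Quadratic loss ⇒ the optimal estimator is the posterior mean.

2.664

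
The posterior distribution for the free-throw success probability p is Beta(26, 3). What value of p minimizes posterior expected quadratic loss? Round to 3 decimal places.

Mode = (26−1)/(26+3−2) = 25/27 = 0.926.
Mean = 26/(26+3) = 26/29 = 0.897.
Quadratic loss ⇒ the optimal estimator is the posterior mean.

0.897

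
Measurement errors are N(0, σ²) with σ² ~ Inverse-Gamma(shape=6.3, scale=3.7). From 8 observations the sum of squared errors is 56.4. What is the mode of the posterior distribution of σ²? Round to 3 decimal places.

2.823

Posterior: Inverse-Gamma(shape = 6.3+8/2 = 10.3, scale = 3.7+56.4/2 = 31.9).
Mode = β/(α+1) = 31.9/11.3 = 2.823.
Mean = β/(α−1) = 31.9/9.3 = 3.430.
This is the posterior mode — the MAP estimate.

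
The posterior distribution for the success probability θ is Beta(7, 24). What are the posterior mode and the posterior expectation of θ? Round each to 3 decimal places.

MAP: 0.207. Posterior mean: 0.226.

Mode = (7−1)/(7+24−2) = 6/29 = 0.207.
Mean = 7/(7+24) = 7/31 = 0.226.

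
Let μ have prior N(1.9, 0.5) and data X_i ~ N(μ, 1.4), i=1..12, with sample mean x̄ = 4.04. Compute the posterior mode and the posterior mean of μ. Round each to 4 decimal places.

MAP = 3.6351, posterior mean = 3.6351

Posterior for μ is Normal. Precision-weighted mean: (1/0.5·1.9 + 12/1.4·4.04) / (1/0.5 + 12/1.4) = 3.6351.
A Normal posterior is symmetric, so mode = mean.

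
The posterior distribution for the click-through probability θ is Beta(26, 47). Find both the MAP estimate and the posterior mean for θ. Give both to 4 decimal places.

MAP: 0.3521. Posterior mean: 0.3562.

Mode = (26−1)/(26+47−2) = 25/71 = 0.3521.
Mean = 26/(26+47) = 26/73 = 0.3562.
Mean > mode: the posterior has a right tail.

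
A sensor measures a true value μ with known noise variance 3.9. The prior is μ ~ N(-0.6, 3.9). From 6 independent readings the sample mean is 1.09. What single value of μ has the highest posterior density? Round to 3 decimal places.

0.849

Posterior for μ is Normal. Precision-weighted mean: (1/3.9·-0.6 + 6/3.9·1.09) / (1/3.9 + 6/3.9) = 0.849.
A Normal posterior is symmetric, so mode = mean.
This is the posterior mode — the MAP estimate.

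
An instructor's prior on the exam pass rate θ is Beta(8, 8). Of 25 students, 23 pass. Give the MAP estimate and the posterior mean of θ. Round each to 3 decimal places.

MAP: 0.769. Posterior mean: 0.756.

Posterior: Beta(8+23, 8+2) = Beta(31, 10).
Mode = (31−1)/(31+10−2) = 30/39 = 0.769.
Mean = 31/(31+10) = 31/41 = 0.756.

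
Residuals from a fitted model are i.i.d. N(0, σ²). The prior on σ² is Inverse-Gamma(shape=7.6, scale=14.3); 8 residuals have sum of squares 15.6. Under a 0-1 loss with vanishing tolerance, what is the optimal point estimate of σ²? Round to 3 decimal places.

Posterior: Inverse-Gamma(shape = 7.6+8/2 = 11.6, scale = 14.3+15.6/2 = 22.1).
Mode = β/(α+1) = 22.1/12.6 = 1.754.
Mean = β/(α−1) = 22.1/10.6 = 2.085.
This is the posterior mode — the MAP estimate.

1.754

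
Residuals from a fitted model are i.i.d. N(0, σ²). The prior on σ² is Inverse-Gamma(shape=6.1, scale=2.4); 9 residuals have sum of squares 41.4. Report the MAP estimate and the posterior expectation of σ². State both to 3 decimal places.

Posterior: Inverse-Gamma(shape = 6.1+9/2 = 10.6, scale = 2.4+41.4/2 = 23.1).
Mode = β/(α+1) = 23.1/11.6 = 1.991.
Mean = β/(α−1) = 23.1/9.6 = 2.406.
The posterior is right-skewed, so the mean exceeds the mode.

σ²_MAP = 1.991, E[σ²|data] = 2.406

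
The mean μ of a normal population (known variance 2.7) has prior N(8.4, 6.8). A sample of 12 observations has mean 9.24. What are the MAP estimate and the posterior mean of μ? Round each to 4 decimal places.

MAP: 9.2131. Posterior mean: 9.2131.

Posterior for μ is Normal. Precision-weighted mean: (1/6.8·8.4 + 12/2.7·9.24) / (1/6.8 + 12/2.7) = 9.2131.
A Normal posterior is symmetric, so mode = mean.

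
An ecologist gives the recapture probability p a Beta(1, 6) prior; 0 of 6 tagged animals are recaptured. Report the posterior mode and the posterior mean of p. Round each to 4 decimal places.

MAP = 0.0000, posterior mean = 0.0769

Posterior: Beta(1+0, 6+6) = Beta(1, 12).
Since α = 1 ≤ 1 and β > 1, the Beta density is monotone decreasing on [0,1]; the mode is at 0.
Mean = 1/(1+12) = 0.0769.
Mean > mode: the posterior has a right tail.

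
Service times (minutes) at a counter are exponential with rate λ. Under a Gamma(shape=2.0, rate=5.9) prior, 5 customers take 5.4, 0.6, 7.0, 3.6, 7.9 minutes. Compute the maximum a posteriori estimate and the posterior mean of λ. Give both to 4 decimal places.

λ_MAP = 0.1974, E[λ|data] = 0.2303

Σ times = 24.5. Posterior: Gamma(shape = 2.0+5 = 7.0, rate = 5.9+24.5 = 30.4).
Mode = (α−1)/β = 6.0/30.4 = 0.1974.
Mean = α/β = 7.0/30.4 = 0.2303.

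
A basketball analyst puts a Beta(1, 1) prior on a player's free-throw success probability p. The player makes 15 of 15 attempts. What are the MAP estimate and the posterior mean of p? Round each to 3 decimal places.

Posterior: Beta(1+15, 1+0) = Beta(16, 1).
Since β = 1 ≤ 1 and α > 1, the Beta density is monotone increasing on [0,1]; the mode is at 1.
Mean = 16/(16+1) = 0.941.

MAP estimate = 1.000, posterior mean = 0.941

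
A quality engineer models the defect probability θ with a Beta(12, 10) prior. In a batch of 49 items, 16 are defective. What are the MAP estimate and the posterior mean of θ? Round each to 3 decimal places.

Posterior: Beta(12+16, 10+33) = Beta(28, 43).
Mode = (28−1)/(28+43−2) = 27/69 = 0.391.
Mean = 28/(28+43) = 28/71 = 0.394.

θ_MAP = 0.391, E[θ|data] = 0.394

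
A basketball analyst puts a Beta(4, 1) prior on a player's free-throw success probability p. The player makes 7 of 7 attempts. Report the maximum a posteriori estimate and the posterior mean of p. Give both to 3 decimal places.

Posterior: Beta(4+7, 1+0) = Beta(11, 1).
Since β = 1 ≤ 1 and α > 1, the Beta density is monotone increasing on [0,1]; the mode is at 1.
Mean = 11/(11+1) = 0.917.

MAP = 1.000; posterior mean = 0.917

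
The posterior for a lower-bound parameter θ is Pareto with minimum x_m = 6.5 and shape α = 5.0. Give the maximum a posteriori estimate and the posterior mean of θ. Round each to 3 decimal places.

maximum a posteriori estimate = 6.500, posterior mean = 8.125

The Pareto density is strictly decreasing on [x_m, ∞), so the mode is x_m = 6.500.
Mean = α·x_m/(α−1) = 5.0·6.5/4.0 = 8.125.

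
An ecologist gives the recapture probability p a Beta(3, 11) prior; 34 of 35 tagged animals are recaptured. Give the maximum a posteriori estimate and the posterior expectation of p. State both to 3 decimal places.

MAP = 0.766, posterior mean = 0.755

Posterior: Beta(3+34, 11+1) = Beta(37, 12).
Mode = (37−1)/(37+12−2) = 36/47 = 0.766.
Mean = 37/(37+12) = 37/49 = 0.755.
Left-skewed posterior ⇒ mean < mode.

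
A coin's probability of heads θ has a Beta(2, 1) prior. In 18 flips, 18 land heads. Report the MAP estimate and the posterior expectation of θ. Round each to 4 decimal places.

Posterior: Beta(2+18, 1+0) = Beta(20, 1).
Since β = 1 ≤ 1 and α > 1, the Beta density is monotone increasing on [0,1]; the mode is at 1.
Mean = 20/(20+1) = 0.9524.
Left-skewed posterior ⇒ mean < mode.

θ_MAP = 1.0000, E[θ|data] = 0.9524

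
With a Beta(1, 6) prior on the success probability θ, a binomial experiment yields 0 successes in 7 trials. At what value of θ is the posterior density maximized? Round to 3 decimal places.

0.000

Posterior: Beta(1+0, 6+7) = Beta(1, 13).
Since α = 1 ≤ 1 and β > 1, the Beta density is monotone decreasing on [0,1]; the mode is at 0.
Mean = 1/(1+13) = 0.071.
This is the posterior mode — the MAP estimate.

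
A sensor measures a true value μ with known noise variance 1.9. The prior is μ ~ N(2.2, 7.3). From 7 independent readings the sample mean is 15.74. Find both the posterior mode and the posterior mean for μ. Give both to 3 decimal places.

Posterior for μ is Normal. Precision-weighted mean: (1/7.3·2.2 + 7/1.9·15.74) / (1/7.3 + 7/1.9) = 15.255.
A Normal posterior is symmetric, so mode = mean.

MAP = 15.255; posterior mean = 15.255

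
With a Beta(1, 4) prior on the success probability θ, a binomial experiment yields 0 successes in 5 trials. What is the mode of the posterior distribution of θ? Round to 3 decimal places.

Posterior: Beta(1+0, 4+5) = Beta(1, 9).
Since α = 1 ≤ 1 and β > 1, the Beta density is monotone decreasing on [0,1]; the mode is at 0.
Mean = 1/(1+9) = 0.100.
This is the posterior mode — the MAP estimate.

0.000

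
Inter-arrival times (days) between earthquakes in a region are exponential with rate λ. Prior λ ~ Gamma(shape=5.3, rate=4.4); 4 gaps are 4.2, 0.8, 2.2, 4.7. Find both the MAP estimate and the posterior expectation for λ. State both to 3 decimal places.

MAP = 0.509, posterior mean = 0.571

Σ times = 11.9. Posterior: Gamma(shape = 5.3+4 = 9.3, rate = 4.4+11.9 = 16.3).
Mode = (α−1)/β = 8.3/16.3 = 0.509.
Mean = α/β = 9.3/16.3 = 0.571.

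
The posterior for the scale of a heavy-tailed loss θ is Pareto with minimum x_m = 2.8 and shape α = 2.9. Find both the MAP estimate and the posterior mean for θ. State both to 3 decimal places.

The Pareto density is strictly decreasing on [x_m, ∞), so the mode is x_m = 2.800.
Mean = α·x_m/(α−1) = 2.9·2.8/1.9 = 4.274.

MAP: 2.800. Posterior mean: 4.274.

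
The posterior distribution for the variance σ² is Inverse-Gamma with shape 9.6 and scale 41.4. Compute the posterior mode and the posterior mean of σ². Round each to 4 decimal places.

MAP = 3.9057; posterior mean = 4.8140

Mode = β/(α+1) = 41.4/10.6 = 3.9057.
Mean = β/(α−1) = 41.4/8.6 = 4.8140.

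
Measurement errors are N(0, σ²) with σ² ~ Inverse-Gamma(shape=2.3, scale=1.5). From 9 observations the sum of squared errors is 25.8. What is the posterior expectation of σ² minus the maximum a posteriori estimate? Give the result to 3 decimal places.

Posterior: Inverse-Gamma(shape = 2.3+9/2 = 6.8, scale = 1.5+25.8/2 = 14.4).
Mode = β/(α+1) = 14.4/7.8 = 1.846.
Mean = β/(α−1) = 14.4/5.8 = 2.483.
Difference = 2.483 − 1.846 = 0.637.

0.637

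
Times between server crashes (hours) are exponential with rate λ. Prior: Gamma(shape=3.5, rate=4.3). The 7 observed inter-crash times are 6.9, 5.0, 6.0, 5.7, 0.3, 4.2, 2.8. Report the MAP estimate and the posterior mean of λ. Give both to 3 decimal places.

MAP = 0.270, posterior mean = 0.298

Σ times = 30.9. Posterior: Gamma(shape = 3.5+7 = 10.5, rate = 4.3+30.9 = 35.2).
Mode = (α−1)/β = 9.5/35.2 = 0.270.
Mean = α/β = 10.5/35.2 = 0.298.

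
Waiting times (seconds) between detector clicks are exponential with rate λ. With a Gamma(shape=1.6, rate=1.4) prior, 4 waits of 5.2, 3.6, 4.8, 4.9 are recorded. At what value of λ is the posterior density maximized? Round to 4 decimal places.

0.2312

Σ times = 18.5. Posterior: Gamma(shape = 1.6+4 = 5.6, rate = 1.4+18.5 = 19.9).
Mode = (α−1)/β = 4.6/19.9 = 0.2312.
Mean = α/β = 5.6/19.9 = 0.2814.
This is the posterior mode — the MAP estimate.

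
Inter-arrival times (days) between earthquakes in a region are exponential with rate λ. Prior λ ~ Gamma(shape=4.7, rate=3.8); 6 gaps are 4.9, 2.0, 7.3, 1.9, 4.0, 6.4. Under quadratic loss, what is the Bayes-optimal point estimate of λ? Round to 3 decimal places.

Σ times = 26.5. Posterior: Gamma(shape = 4.7+6 = 10.7, rate = 3.8+26.5 = 30.3).
Mode = (α−1)/β = 9.7/30.3 = 0.320.
Mean = α/β = 10.7/30.3 = 0.353.
Quadratic loss ⇒ the optimal estimator is the posterior mean.

0.353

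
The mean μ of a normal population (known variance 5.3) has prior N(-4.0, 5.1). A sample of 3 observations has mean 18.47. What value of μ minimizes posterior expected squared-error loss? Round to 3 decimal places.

Posterior for μ is Normal. Precision-weighted mean: (1/5.1·-4.0 + 3/5.3·18.47) / (1/5.1 + 3/5.3) = 12.689.
A Normal posterior is symmetric, so mode = mean.
Squared-error loss ⇒ the optimal estimator is the posterior mean.

12.689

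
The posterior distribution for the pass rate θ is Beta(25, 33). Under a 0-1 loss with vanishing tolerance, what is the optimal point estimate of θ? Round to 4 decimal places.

Mode = (25−1)/(25+33−2) = 24/56 = 0.4286.
Mean = 25/(25+33) = 25/58 = 0.4310.
This is the posterior mode — the MAP estimate.

0.4286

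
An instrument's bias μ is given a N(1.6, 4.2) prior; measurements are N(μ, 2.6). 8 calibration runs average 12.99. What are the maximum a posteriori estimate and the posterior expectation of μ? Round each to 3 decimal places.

μ_MAP = 12.172, E[μ|data] = 12.172

Posterior for μ is Normal. Precision-weighted mean: (1/4.2·1.6 + 8/2.6·12.99) / (1/4.2 + 8/2.6) = 12.172.
A Normal posterior is symmetric, so mode = mean.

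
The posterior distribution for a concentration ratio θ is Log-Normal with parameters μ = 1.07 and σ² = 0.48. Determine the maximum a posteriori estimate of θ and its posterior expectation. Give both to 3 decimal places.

Mode = exp(μ − σ²) = exp(0.59) = 1.804.
Mean = exp(μ + σ²/2) = exp(1.310) = 3.706.
The mean is pulled above the mode by the posterior's right skew.

MAP = 1.804, posterior mean = 3.706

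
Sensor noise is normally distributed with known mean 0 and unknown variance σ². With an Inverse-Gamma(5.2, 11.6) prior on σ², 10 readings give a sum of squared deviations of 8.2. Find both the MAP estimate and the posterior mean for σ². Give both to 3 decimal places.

σ²_MAP = 1.402, E[σ²|data] = 1.707

Posterior: Inverse-Gamma(shape = 5.2+10/2 = 10.2, scale = 11.6+8.2/2 = 15.7).
Mode = β/(α+1) = 15.7/11.2 = 1.402.
Mean = β/(α−1) = 15.7/9.2 = 1.707.
Right-skewed posterior ⇒ mode < mean.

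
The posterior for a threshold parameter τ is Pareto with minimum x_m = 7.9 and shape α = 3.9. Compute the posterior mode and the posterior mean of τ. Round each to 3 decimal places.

MAP: 7.900. Posterior mean: 10.624.

The Pareto density is strictly decreasing on [x_m, ∞), so the mode is x_m = 7.900.
Mean = α·x_m/(α−1) = 3.9·7.9/2.9 = 10.624.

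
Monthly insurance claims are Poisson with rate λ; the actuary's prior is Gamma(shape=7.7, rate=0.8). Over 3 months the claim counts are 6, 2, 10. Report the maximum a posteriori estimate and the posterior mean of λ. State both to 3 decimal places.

Σ counts = 18. Posterior: Gamma(shape = 7.7+18 = 25.7, rate = 0.8+3 = 3.8).
Mode = (α−1)/β = 24.7/3.8 = 6.500.
Mean = α/β = 25.7/3.8 = 6.763.

maximum a posteriori estimate = 6.500, posterior mean = 6.763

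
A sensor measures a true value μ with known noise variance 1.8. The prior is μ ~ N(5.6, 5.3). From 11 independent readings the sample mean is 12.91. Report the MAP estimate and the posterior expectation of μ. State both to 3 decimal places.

MAP estimate = 12.691, posterior expectation = 12.691

Posterior for μ is Normal. Precision-weighted mean: (1/5.3·5.6 + 11/1.8·12.91) / (1/5.3 + 11/1.8) = 12.691.
A Normal posterior is symmetric, so mode = mean.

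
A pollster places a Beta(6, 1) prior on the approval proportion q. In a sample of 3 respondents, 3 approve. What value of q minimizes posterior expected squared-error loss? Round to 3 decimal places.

Posterior: Beta(6+3, 1+0) = Beta(9, 1).
Since β = 1 ≤ 1 and α > 1, the Beta density is monotone increasing on [0,1]; the mode is at 1.
Mean = 9/(9+1) = 0.900.
Squared-error loss ⇒ the optimal estimator is the posterior mean.

0.900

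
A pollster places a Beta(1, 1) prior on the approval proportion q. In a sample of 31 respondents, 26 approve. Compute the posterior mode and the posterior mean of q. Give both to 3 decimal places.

Posterior: Beta(1+26, 1+5) = Beta(27, 6).
Mode = (27−1)/(27+6−2) = 26/31 = 0.839.
Mean = 27/(27+6) = 27/33 = 0.818.
Mode > mean: the posterior has a left tail.

MAP = 0.839, posterior mean = 0.818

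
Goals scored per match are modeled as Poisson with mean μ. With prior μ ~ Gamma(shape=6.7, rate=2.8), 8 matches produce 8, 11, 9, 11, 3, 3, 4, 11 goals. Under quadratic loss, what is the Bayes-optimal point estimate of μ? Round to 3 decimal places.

6.176

Σ counts = 60. Posterior: Gamma(shape = 6.7+60 = 66.7, rate = 2.8+8 = 10.8).
Mode = (α−1)/β = 65.7/10.8 = 6.083.
Mean = α/β = 66.7/10.8 = 6.176.
Quadratic loss ⇒ the optimal estimator is the posterior mean.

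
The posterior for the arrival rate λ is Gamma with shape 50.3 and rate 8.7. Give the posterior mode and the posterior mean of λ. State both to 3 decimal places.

MAP: 5.667. Posterior mean: 5.782.

Mode = (α−1)/β = 49.3/8.7 = 5.667.
Mean = α/β = 50.3/8.7 = 5.782.
The mean is pulled above the mode by the posterior's right skew.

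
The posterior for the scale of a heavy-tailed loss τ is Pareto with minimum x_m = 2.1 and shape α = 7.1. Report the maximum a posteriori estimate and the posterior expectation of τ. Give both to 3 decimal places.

MAP = 2.100; posterior mean = 2.444

The Pareto density is strictly decreasing on [x_m, ∞), so the mode is x_m = 2.100.
Mean = α·x_m/(α−1) = 7.1·2.1/6.1 = 2.444.
The mean is pulled above the mode by the posterior's right skew.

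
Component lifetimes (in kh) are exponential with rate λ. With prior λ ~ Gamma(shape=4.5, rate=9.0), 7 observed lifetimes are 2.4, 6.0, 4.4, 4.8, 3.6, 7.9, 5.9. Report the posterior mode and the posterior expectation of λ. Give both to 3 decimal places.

MAP: 0.239. Posterior mean: 0.261.

Σ times = 35.0. Posterior: Gamma(shape = 4.5+7 = 11.5, rate = 9.0+35.0 = 44.0).
Mode = (α−1)/β = 10.5/44.0 = 0.239.
Mean = α/β = 11.5/44.0 = 0.261.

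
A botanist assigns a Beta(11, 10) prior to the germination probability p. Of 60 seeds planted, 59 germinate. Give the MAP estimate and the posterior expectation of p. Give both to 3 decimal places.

p_MAP = 0.873, E[p|data] = 0.864

Posterior: Beta(11+59, 10+1) = Beta(70, 11).
Mode = (70−1)/(70+11−2) = 69/79 = 0.873.
Mean = 70/(70+11) = 70/81 = 0.864.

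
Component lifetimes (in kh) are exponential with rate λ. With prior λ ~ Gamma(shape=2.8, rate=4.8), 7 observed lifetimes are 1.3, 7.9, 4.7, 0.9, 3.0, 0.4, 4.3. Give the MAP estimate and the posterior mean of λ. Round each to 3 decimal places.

MAP: 0.322. Posterior mean: 0.359.

Σ times = 22.5. Posterior: Gamma(shape = 2.8+7 = 9.8, rate = 4.8+22.5 = 27.3).
Mode = (α−1)/β = 8.8/27.3 = 0.322.
Mean = α/β = 9.8/27.3 = 0.359.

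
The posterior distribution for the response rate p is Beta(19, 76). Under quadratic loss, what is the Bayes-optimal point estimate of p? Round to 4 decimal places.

Mode = (19−1)/(19+76−2) = 18/93 = 0.1935.
Mean = 19/(19+76) = 19/95 = 0.2000.
Quadratic loss ⇒ the optimal estimator is the posterior mean.

0.2000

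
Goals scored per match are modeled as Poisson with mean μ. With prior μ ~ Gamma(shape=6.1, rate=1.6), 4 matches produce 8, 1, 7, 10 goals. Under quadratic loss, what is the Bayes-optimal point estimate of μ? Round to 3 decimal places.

5.732

Σ counts = 26. Posterior: Gamma(shape = 6.1+26 = 32.1, rate = 1.6+4 = 5.6).
Mode = (α−1)/β = 31.1/5.6 = 5.554.
Mean = α/β = 32.1/5.6 = 5.732.
Quadratic loss ⇒ the optimal estimator is the posterior mean.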